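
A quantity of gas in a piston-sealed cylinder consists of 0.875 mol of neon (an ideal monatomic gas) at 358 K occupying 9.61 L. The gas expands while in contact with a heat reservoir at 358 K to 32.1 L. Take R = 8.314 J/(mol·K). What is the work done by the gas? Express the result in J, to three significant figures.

W ≈ 3140 J

Isothermal: W = nRT ln(V₂/V₁).
W = (0.875)(8.314)(358) × ln(32.1/9.61)
  = 2604 × 1.206
W_by_gas = 3141 J.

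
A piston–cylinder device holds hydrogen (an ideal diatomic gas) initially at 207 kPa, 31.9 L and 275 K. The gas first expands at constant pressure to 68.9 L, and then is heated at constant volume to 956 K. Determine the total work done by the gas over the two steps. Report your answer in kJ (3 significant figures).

Step 1 (isobaric): W = PΔV = (207 kPa)(68.9 − 31.9 L) = 7659 J.
Step 2 (isochoric): W = 0 (constant volume).
W_total = 7659 + 0 = 7659 J.

W_total ≈ 7.66 kJ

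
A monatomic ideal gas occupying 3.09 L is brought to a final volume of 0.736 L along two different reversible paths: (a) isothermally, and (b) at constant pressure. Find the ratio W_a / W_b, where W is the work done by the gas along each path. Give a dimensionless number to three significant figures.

Path (a) isothermal: W = P₁V₁ ln(V₂/V₁) → W_a/(P₁V₁) = -1.435.
Path (b) isobaric: W = P₁(V₂ − V₁) → W_b/(P₁V₁) = -0.7618.
W_a / W_b = -1.435 / -0.7618 = 1.883.

W_a / W_b ≈ 1.88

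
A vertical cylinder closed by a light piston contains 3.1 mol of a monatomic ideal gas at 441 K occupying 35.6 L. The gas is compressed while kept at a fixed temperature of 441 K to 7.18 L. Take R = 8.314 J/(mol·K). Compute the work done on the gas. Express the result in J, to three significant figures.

W ≈ 18200 J

Isothermal: W = nRT ln(V₂/V₁).
W = (3.1)(8.314)(441) × ln(7.18/35.6)
  = 11366 × -1.601
W_by_gas = -18198 J; work on gas = −W_by = 18198 J.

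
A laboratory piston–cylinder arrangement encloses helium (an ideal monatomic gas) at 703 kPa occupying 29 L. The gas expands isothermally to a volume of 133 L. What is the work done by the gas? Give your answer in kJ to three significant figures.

Isothermal: W = nRT ln(V₂/V₁) = P₁V₁ ln(V₂/V₁).
P₁V₁ = (703 kPa)(29 L) = 20387 J.
W = 20387 × ln(133/29) = 20387 × 1.523
W_by_gas = 31050 J.

W ≈ 31.1 kJ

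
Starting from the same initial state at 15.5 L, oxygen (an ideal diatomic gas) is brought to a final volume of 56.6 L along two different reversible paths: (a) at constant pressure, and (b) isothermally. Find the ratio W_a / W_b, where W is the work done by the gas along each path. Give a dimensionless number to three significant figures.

W_a / W_b ≈ 2.05

Path (a) isobaric: W = P₁(V₂ − V₁) → W_a/(P₁V₁) = 2.652.
Path (b) isothermal: W = P₁V₁ ln(V₂/V₁) → W_b/(P₁V₁) = 1.295.
W_a / W_b = 2.652 / 1.295 = 2.047.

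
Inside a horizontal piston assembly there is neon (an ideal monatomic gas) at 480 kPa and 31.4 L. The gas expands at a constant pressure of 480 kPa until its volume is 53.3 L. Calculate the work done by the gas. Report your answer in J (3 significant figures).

W ≈ 10500 J

Isobaric: W = P ΔV.
W = (480 kPa)(53.3 − 31.4 L) = (480)(21.9) = 10512 J.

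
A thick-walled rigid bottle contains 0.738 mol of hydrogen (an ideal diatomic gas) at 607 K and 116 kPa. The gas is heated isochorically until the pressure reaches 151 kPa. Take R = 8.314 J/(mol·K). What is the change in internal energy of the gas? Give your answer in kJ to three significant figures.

ΔU ≈ 2.81 kJ

Constant volume ⇒ W = 0, so Q = ΔU = nCᵥΔT with Cᵥ = 5R/2 = 20.79 J/(mol·K).
At constant V, T₂/T₁ = P₂/P₁ ⇒ ΔT = T₁(P₂/P₁ − 1) = 607·(151/116 − 1) = 183.1 K.
ΔU = (0.738)(20.79)(183.1) = 2809 J.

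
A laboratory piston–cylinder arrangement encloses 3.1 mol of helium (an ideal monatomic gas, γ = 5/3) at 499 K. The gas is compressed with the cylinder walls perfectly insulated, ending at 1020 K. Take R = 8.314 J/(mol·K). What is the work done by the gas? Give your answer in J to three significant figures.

W ≈ -20100 J

Adiabatic ⇒ Q = 0, so W_by = −ΔU = nCᵥ(T₁ − T₂).
Cᵥ = 3R/2 = 12.47 J/(mol·K).
W = (3.1)(12.47)(499 − 1020) = -20142 J.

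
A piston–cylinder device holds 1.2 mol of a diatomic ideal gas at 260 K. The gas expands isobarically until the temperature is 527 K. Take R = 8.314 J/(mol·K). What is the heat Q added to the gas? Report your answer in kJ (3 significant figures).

Isobaric: W = nRΔT = (1.2)(8.314)(267) = 2664 J.
ΔU = nCᵥΔT with Cᵥ = 5R/2: ΔU = (1.2)(20.79)(267) = 6660 J.
Q = ΔU + W = 6660 + 2664 = 9323 J.

Q ≈ 9.32 kJ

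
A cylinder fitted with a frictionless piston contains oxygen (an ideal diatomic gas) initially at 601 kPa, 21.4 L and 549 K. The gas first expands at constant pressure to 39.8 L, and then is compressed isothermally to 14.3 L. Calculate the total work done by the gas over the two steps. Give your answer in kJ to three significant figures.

Step 1 (isobaric): W = PΔV = (601 kPa)(39.8 − 21.4 L) = 11058 J.
After step 1: P = 601 kPa, V = 39.8 L, T = 1021 K.
Step 2 (isothermal): W = P₁V₁ ln(V₂/V₁) = (23920) ln(14.3/39.8) = -24484 J.
W_total = 11058 − 24484 = -13426 J.

W_total ≈ -13.4 kJ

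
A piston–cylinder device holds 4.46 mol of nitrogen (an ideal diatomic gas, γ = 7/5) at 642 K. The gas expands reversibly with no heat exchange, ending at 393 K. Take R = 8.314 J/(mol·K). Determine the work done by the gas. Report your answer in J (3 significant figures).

W ≈ 23100 J

Adiabatic ⇒ Q = 0, so W_by = −ΔU = nCᵥ(T₁ − T₂).
Cᵥ = 5R/2 = 20.79 J/(mol·K).
W = (4.46)(20.79)(642 − 393) = 23083 J.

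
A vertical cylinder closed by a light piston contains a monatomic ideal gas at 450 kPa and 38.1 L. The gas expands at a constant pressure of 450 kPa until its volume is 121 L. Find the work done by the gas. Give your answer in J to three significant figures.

W ≈ 37300 J

Isobaric: W = P ΔV.
W = (450 kPa)(121 − 38.1 L) = (450)(82.9) = 37305 J.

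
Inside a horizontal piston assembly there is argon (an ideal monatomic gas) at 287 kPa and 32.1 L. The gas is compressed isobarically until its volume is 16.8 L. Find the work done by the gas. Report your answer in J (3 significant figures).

Isobaric: W = P ΔV.
W = (287 kPa)(16.8 − 32.1 L) = (287)(-15.3) = -4391 J.

W ≈ -4390 J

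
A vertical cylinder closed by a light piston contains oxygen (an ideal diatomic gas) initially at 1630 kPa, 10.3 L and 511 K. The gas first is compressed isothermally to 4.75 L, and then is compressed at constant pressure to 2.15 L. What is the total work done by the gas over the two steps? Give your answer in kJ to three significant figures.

Step 1 (isothermal): W = P₁V₁ ln(V₂/V₁) = (16789) ln(4.75/10.3) = -12995 J.
After step 1: P = 3535 kPa, V = 4.75 L, T = 511 K.
Step 2 (isobaric): W = PΔV = (3535 kPa)(2.15 − 4.75 L) = -9190 J.
W_total = -12995 − 9190 = -22184 J.

W_total ≈ -22.2 kJ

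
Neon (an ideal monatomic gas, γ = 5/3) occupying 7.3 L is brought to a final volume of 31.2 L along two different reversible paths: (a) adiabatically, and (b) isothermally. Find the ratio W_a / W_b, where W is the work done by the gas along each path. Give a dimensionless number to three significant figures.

W_a / W_b ≈ 0.641

Path (a) adiabatic: W = P₁V₁(1 − (V₁/V₂)^(γ−1))/(γ−1) → W_a/(P₁V₁) = 0.9304.
Path (b) isothermal: W = P₁V₁ ln(V₂/V₁) → W_b/(P₁V₁) = 1.453.
W_a / W_b = 0.9304 / 1.453 = 0.6406.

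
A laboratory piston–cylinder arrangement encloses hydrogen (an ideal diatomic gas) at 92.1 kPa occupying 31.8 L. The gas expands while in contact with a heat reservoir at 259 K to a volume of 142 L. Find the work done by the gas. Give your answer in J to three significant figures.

W ≈ 4380 J

Isothermal: W = nRT ln(V₂/V₁) = P₁V₁ ln(V₂/V₁).
P₁V₁ = (92.1 kPa)(31.8 L) = 2929 J.
W = 2929 × ln(142/31.8) = 2929 × 1.496
W_by_gas = 4383 J.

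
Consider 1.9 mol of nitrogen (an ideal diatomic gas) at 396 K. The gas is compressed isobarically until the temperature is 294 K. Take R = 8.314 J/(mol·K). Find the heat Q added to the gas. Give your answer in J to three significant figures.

Isobaric: W = nRΔT = (1.9)(8.314)(-102) = -1611 J.
ΔU = nCᵥΔT with Cᵥ = 5R/2: ΔU = (1.9)(20.79)(-102) = -4028 J.
Q = ΔU + W = -4028 − 1611 = -5639 J.

Q ≈ -5640 J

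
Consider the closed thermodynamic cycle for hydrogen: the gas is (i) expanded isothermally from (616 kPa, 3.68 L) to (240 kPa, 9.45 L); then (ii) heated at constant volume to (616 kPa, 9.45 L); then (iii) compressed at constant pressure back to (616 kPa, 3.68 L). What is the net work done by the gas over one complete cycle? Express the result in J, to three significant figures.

Leg (i): W = PᵢVᵢ ln(V_f/Vᵢ) = (2267) ln(9.45/3.68) = 2138 J.
Leg (ii): W = 0.
Leg (iii): W = PΔV = (616)(3.68 − 9.45) = -3554 J.
W_net = 2138 − 3554 = -1416 J.

W_net ≈ -1420 J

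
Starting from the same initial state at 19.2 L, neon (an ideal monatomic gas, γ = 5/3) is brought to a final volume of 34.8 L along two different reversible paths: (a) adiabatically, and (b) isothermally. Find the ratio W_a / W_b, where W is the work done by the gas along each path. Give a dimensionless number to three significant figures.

Path (a) adiabatic: W = P₁V₁(1 − (V₁/V₂)^(γ−1))/(γ−1) → W_a/(P₁V₁) = 0.491.
Path (b) isothermal: W = P₁V₁ ln(V₂/V₁) → W_b/(P₁V₁) = 0.5947.
W_a / W_b = 0.491 / 0.5947 = 0.8256.

W_a / W_b ≈ 0.826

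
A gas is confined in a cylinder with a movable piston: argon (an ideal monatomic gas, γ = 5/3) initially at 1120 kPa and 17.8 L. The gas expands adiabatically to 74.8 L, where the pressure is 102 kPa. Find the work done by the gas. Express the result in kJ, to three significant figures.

Adiabatic: W = (P₁V₁ − P₂V₂)/(γ − 1) with γ = 5/3.
P₁V₁ = 19936 J, P₂V₂ = 7630 J.
W = (19936 − 7630) / 0.6667 = 18460 J.

W ≈ 18.5 kJ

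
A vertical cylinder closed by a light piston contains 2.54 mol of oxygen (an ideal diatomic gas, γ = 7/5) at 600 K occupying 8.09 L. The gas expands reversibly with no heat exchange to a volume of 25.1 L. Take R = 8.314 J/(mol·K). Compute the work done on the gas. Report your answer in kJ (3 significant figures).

W ≈ -11.5 kJ

Adiabatic: TV^(γ−1) = const with γ = 7/5.
T₂ = T₁ (V₁/V₂)^(γ−1) = 600 × (8.09/25.1)^0.4 = 600 × 0.6358 = 381.5 K.
W_by = nCᵥ(T₁ − T₂) = (2.54)(20.79)(600 − 381.5) = 11537 J.
Work on gas = −W_by = -11537 J.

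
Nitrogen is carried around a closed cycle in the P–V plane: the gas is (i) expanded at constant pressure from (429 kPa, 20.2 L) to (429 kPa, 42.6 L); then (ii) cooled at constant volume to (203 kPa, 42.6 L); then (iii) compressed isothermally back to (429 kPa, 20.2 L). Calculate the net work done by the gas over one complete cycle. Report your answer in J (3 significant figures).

Leg (i): W = PΔV = (429)(42.6 − 20.2) = 9610 J.
Leg (ii): W = 0.
Leg (iii): W = PᵢVᵢ ln(V_f/Vᵢ) = (8648) ln(20.2/42.6) = -6453 J.
W_net = 9610 − 6453 = 3157 J.

W_net ≈ 3160 J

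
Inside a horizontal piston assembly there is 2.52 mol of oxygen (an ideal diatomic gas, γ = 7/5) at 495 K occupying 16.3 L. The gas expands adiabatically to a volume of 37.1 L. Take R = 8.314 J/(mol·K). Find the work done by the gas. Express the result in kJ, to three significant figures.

W ≈ 7.27 kJ

Adiabatic: TV^(γ−1) = const with γ = 7/5.
T₂ = T₁ (V₁/V₂)^(γ−1) = 495 × (16.3/37.1)^0.4 = 495 × 0.7197 = 356.2 K.
W_by = nCᵥ(T₁ − T₂) = (2.52)(20.79)(495 − 356.2) = 7269 J.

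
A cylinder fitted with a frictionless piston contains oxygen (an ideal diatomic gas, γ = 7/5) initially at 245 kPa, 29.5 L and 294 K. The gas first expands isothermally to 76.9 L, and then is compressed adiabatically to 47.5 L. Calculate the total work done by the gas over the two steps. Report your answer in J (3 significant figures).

W_total ≈ 3080 J

Step 1 (isothermal): W = P₁V₁ ln(V₂/V₁) = (7228) ln(76.9/29.5) = 6925 J.
After step 1: P = 93.99 kPa, V = 76.9 L, T = 294 K.
Step 2 (adiabatic): W = (P₁V₁ − P₂V₂)/(γ−1) = (7228 − 8764)/0.4 = -3840 J.
W_total = 6925 − 3840 = 3085 J.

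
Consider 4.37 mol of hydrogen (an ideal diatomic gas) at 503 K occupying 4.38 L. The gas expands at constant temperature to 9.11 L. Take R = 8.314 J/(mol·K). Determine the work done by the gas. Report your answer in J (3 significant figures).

Isothermal: W = nRT ln(V₂/V₁).
W = (4.37)(8.314)(503) × ln(9.11/4.38)
  = 18275 × 0.7323
W_by_gas = 13383 J.

W ≈ 13400 J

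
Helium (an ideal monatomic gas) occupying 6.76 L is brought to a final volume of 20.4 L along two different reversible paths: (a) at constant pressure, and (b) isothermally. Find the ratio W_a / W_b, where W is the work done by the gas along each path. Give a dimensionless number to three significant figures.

Path (a) isobaric: W = P₁(V₂ − V₁) → W_a/(P₁V₁) = 2.018.
Path (b) isothermal: W = P₁V₁ ln(V₂/V₁) → W_b/(P₁V₁) = 1.105.
W_a / W_b = 2.018 / 1.105 = 1.827.

W_a / W_b ≈ 1.83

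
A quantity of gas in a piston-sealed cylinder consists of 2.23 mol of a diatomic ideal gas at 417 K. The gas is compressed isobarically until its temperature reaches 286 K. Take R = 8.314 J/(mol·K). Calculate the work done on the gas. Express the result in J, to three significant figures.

W ≈ 2430 J

Isobaric: W = P ΔV = nR ΔT.
W = (2.23)(8.314)(286 − 417) = -2429 J.
Work on gas = −W_by = 2429 J.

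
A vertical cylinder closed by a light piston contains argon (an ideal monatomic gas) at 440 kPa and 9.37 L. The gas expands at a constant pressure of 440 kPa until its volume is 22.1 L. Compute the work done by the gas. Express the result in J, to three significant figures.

W ≈ 5600 J

Isobaric: W = P ΔV.
W = (440 kPa)(22.1 − 9.37 L) = (440)(12.73) = 5601 J.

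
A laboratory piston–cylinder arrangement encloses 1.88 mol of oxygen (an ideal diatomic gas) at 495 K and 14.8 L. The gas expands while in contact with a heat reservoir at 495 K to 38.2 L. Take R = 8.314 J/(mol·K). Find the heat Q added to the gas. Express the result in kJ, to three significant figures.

Isothermal ⇒ ΔU = 0, so Q = W = nRT ln(V₂/V₁).
Q = (1.88)(8.314)(495) ln(38.2/14.8) = 7737 × 0.9482 = 7336 J.

Q ≈ 7.34 kJ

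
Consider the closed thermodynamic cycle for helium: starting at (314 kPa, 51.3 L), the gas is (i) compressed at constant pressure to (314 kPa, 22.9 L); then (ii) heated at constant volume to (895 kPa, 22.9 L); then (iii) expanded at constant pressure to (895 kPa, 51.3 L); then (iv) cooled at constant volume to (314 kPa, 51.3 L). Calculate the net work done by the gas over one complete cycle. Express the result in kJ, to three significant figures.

W_net ≈ 16.5 kJ

Constant-volume legs do no work.
W(i) = (314)(22.9 − 51.3) = -8918 J; W(iii) = (895)(51.3 − 22.9) = 25418 J.
W_net = -8918 + 25418 = 16500 J (the clockwise enclosed area).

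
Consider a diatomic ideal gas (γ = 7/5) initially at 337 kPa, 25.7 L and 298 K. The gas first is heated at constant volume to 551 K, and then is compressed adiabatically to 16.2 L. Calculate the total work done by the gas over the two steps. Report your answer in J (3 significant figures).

Step 1 (isochoric): W = 0 (constant volume).
After step 1: P = 623.1 kPa (V unchanged).
Step 2 (adiabatic): W = (P₁V₁ − P₂V₂)/(γ−1) = (16014 − 19260)/0.4 = -8116 J.
W_total = 0 − 8116 = -8116 J.

W_total ≈ -8120 J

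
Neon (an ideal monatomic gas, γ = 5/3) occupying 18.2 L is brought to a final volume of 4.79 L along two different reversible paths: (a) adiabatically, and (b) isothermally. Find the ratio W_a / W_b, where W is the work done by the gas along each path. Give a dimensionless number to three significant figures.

W_a / W_b ≈ 1.61

Path (a) adiabatic: W = P₁V₁(1 − (V₁/V₂)^(γ−1))/(γ−1) → W_a/(P₁V₁) = -2.152.
Path (b) isothermal: W = P₁V₁ ln(V₂/V₁) → W_b/(P₁V₁) = -1.335.
W_a / W_b = -2.152 / -1.335 = 1.612.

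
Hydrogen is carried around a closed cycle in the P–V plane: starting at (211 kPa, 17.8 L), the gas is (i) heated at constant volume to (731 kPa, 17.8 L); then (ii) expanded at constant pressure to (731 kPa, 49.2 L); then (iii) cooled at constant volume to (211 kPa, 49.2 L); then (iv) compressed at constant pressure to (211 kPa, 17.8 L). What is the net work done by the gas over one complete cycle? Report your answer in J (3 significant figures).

Constant-volume legs do no work.
W(ii) = (731)(49.2 − 17.8) = 22953 J; W(iv) = (211)(17.8 − 49.2) = -6625 J.
W_net = 22953 − 6625 = 16328 J (the clockwise enclosed area).

W_net ≈ 16300 J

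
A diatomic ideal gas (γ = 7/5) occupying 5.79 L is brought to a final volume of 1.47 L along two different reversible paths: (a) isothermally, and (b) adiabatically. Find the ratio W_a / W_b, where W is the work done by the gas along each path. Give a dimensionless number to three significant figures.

W_a / W_b ≈ 0.751

Path (a) isothermal: W = P₁V₁ ln(V₂/V₁) → W_a/(P₁V₁) = -1.371.
Path (b) adiabatic: W = P₁V₁(1 − (V₁/V₂)^(γ−1))/(γ−1) → W_b/(P₁V₁) = -1.826.
W_a / W_b = -1.371 / -1.826 = 0.7508.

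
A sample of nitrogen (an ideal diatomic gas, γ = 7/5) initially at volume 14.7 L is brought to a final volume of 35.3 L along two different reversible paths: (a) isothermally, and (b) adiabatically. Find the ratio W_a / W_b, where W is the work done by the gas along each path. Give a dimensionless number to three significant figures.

Path (a) isothermal: W = P₁V₁ ln(V₂/V₁) → W_a/(P₁V₁) = 0.876.
Path (b) adiabatic: W = P₁V₁(1 − (V₁/V₂)^(γ−1))/(γ−1) → W_b/(P₁V₁) = 0.739.
W_a / W_b = 0.876 / 0.739 = 1.185.

W_a / W_b ≈ 1.19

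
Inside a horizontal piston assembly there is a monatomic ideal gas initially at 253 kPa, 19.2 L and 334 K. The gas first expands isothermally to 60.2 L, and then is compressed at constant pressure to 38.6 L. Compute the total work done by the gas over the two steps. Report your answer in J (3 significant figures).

Step 1 (isothermal): W = P₁V₁ ln(V₂/V₁) = (4858) ln(60.2/19.2) = 5551 J.
After step 1: P = 80.69 kPa, V = 60.2 L, T = 334 K.
Step 2 (isobaric): W = PΔV = (80.69 kPa)(38.6 − 60.2 L) = -1743 J.
W_total = 5551 − 1743 = 3808 J.

W_total ≈ 3810 J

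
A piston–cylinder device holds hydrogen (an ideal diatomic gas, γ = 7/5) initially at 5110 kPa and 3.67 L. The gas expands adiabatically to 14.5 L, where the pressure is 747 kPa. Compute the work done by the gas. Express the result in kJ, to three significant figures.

W ≈ 19.8 kJ

Adiabatic: W = (P₁V₁ − P₂V₂)/(γ − 1) with γ = 7/5.
P₁V₁ = 18754 J, P₂V₂ = 10832 J.
W = (18754 − 10832) / 0.4 = 19806 J.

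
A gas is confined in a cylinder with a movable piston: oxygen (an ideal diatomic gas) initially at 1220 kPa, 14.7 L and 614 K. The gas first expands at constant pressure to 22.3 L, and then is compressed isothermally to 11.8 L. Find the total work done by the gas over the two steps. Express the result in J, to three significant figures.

W_total ≈ -8040 J

Step 1 (isobaric): W = PΔV = (1220 kPa)(22.3 − 14.7 L) = 9272 J.
After step 1: P = 1220 kPa, V = 22.3 L, T = 931.4 K.
Step 2 (isothermal): W = P₁V₁ ln(V₂/V₁) = (27206) ln(11.8/22.3) = -17316 J.
W_total = 9272 − 17316 = -8044 J.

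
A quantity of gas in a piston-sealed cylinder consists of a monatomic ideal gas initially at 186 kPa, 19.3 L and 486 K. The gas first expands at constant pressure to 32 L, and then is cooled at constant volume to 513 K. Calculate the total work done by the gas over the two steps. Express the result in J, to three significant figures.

Step 1 (isobaric): W = PΔV = (186 kPa)(32 − 19.3 L) = 2362 J.
Step 2 (isochoric): W = 0 (constant volume).
W_total = 2362 + 0 = 2362 J.

W_total ≈ 2360 J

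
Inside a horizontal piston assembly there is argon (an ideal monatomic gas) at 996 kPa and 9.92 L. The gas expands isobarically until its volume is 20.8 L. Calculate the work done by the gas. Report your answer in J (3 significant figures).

W ≈ 10800 J

Isobaric: W = P ΔV.
W = (996 kPa)(20.8 − 9.92 L) = (996)(10.88) = 10836 J.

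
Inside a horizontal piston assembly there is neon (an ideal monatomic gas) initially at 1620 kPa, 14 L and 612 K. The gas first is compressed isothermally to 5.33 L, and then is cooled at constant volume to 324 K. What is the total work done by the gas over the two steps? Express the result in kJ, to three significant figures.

W_total ≈ -21.9 kJ

Step 1 (isothermal): W = P₁V₁ ln(V₂/V₁) = (22680) ln(5.33/14) = -21902 J.
Step 2 (isochoric): W = 0 (constant volume).
W_total = -21902 + 0 = -21902 J.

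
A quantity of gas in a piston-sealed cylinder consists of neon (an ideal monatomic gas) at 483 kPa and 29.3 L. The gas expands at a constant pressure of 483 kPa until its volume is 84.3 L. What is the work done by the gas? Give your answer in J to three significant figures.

W ≈ 26600 J

Isobaric: W = P ΔV.
W = (483 kPa)(84.3 − 29.3 L) = (483)(55) = 26565 J.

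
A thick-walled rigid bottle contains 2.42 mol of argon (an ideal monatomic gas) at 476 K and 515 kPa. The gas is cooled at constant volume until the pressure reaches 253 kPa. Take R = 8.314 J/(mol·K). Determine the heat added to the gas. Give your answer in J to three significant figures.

Q ≈ -7310 J

Constant volume ⇒ W = 0, so Q = ΔU = nCᵥΔT with Cᵥ = 3R/2 = 12.47 J/(mol·K).
At constant V, T₂/T₁ = P₂/P₁ ⇒ ΔT = T₁(P₂/P₁ − 1) = 476·(253/515 − 1) = -242.2 K.
ΔU = (2.42)(12.47)(-242.2) = -7308 J.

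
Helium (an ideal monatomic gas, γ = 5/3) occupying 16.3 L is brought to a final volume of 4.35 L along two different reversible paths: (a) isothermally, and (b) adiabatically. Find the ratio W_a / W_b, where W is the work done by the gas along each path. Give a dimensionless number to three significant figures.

W_a / W_b ≈ 0.623

Path (a) isothermal: W = P₁V₁ ln(V₂/V₁) → W_a/(P₁V₁) = -1.321.
Path (b) adiabatic: W = P₁V₁(1 − (V₁/V₂)^(γ−1))/(γ−1) → W_b/(P₁V₁) = -2.119.
W_a / W_b = -1.321 / -2.119 = 0.6235.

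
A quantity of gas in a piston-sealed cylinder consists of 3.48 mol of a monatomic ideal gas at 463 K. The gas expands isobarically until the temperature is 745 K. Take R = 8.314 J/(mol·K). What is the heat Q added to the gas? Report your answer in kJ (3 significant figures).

Q ≈ 20.4 kJ

Isobaric: W = nRΔT = (3.48)(8.314)(282) = 8159 J.
ΔU = nCᵥΔT with Cᵥ = 3R/2: ΔU = (3.48)(12.47)(282) = 12239 J.
Q = ΔU + W = 12239 + 8159 = 20398 J.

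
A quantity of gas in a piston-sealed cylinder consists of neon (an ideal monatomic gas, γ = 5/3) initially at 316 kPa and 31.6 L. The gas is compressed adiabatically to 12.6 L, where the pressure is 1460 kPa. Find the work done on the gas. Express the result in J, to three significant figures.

Adiabatic: W = (P₁V₁ − P₂V₂)/(γ − 1) with γ = 5/3.
P₁V₁ = 9986 J, P₂V₂ = 18396 J.
W = (9986 − 18396) / 0.6667 = -12616 J.
Work on gas = −W_by = 12616 J.

W ≈ 12600 J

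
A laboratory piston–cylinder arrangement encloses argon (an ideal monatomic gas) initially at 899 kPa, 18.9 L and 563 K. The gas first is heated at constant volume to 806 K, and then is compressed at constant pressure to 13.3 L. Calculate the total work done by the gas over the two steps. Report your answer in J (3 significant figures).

W_total ≈ -7210 J

Step 1 (isochoric): W = 0 (constant volume).
After step 1: P = 1287 kPa (V unchanged).
Step 2 (isobaric): W = PΔV = (1287 kPa)(13.3 − 18.9 L) = -7207 J.
W_total = 0 − 7207 = -7207 J.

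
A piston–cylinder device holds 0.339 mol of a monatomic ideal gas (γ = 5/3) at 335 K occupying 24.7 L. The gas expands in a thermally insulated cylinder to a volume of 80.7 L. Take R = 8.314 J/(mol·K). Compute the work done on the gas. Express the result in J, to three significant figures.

W ≈ -773 J

Adiabatic: TV^(γ−1) = const with γ = 5/3.
T₂ = T₁ (V₁/V₂)^(γ−1) = 335 × (24.7/80.7)^0.667 = 335 × 0.4542 = 152.1 K.
W_by = nCᵥ(T₁ − T₂) = (0.339)(12.47)(335 − 152.1) = 773 J.
Work on gas = −W_by = -773 J.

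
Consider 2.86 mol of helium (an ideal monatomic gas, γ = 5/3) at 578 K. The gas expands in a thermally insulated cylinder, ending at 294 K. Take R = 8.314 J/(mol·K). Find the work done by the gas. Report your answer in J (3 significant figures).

Adiabatic ⇒ Q = 0, so W_by = −ΔU = nCᵥ(T₁ − T₂).
Cᵥ = 3R/2 = 12.47 J/(mol·K).
W = (2.86)(12.47)(578 − 294) = 10129 J.

W ≈ 10100 J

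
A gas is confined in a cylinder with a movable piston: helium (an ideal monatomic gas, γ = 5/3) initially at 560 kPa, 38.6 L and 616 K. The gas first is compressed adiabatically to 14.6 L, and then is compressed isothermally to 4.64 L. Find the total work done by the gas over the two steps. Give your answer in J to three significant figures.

W_total ≈ -76900 J

Step 1 (adiabatic): W = (P₁V₁ − P₂V₂)/(γ−1) = (21616 − 41330)/0.667 = -29571 J.
After step 1: P = 2831 kPa, V = 14.6 L, T = 1178 K.
Step 2 (isothermal): W = P₁V₁ ln(V₂/V₁) = (41330) ln(4.64/14.6) = -47377 J.
W_total = -29571 − 47377 = -76948 J.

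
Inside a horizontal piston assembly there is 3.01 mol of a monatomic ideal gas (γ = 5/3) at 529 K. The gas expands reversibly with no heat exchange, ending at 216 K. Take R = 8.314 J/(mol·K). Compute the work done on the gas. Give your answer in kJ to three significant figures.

W ≈ -11.7 kJ

Adiabatic ⇒ Q = 0, so W_by = −ΔU = nCᵥ(T₁ − T₂).
Cᵥ = 3R/2 = 12.47 J/(mol·K).
W = (3.01)(12.47)(529 − 216) = 11749 J.
Work on gas = −W_by = -11749 J.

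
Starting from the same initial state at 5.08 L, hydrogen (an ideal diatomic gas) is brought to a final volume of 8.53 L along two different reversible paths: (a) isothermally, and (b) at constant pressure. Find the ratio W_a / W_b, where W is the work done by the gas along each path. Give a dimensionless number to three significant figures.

Path (a) isothermal: W = P₁V₁ ln(V₂/V₁) → W_a/(P₁V₁) = 0.5183.
Path (b) isobaric: W = P₁(V₂ − V₁) → W_b/(P₁V₁) = 0.6791.
W_a / W_b = 0.5183 / 0.6791 = 0.7631.

W_a / W_b ≈ 0.763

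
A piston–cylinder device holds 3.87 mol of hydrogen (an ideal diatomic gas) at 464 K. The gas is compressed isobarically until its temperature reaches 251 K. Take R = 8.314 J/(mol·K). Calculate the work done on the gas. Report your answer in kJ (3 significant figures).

Isobaric: W = P ΔV = nR ΔT.
W = (3.87)(8.314)(251 − 464) = -6853 J.
Work on gas = −W_by = 6853 J.

W ≈ 6.85 kJ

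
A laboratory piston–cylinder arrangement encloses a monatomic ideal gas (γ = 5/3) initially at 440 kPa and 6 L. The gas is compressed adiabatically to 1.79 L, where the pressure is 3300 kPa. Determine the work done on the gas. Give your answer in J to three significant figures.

Adiabatic: W = (P₁V₁ − P₂V₂)/(γ − 1) with γ = 5/3.
P₁V₁ = 2640 J, P₂V₂ = 5907 J.
W = (2640 − 5907) / 0.6667 = -4900 J.
Work on gas = −W_by = 4900 J.

W ≈ 4900 J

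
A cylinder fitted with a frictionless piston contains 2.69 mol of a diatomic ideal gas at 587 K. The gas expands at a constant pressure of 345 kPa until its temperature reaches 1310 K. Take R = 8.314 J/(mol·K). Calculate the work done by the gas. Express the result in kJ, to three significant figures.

W ≈ 16.2 kJ

Isobaric: W = P ΔV = nR ΔT.
W = (2.69)(8.314)(1310 − 587) = 16170 J.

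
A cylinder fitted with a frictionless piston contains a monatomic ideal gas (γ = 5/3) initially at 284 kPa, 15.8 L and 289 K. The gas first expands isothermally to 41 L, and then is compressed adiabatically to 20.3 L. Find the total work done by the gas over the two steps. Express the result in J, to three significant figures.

Step 1 (isothermal): W = P₁V₁ ln(V₂/V₁) = (4487) ln(41/15.8) = 4279 J.
After step 1: P = 109.4 kPa, V = 41 L, T = 289 K.
Step 2 (adiabatic): W = (P₁V₁ − P₂V₂)/(γ−1) = (4487 − 7170)/0.667 = -4024 J.
W_total = 4279 − 4024 = 255.1 J.

W_total ≈ 255 J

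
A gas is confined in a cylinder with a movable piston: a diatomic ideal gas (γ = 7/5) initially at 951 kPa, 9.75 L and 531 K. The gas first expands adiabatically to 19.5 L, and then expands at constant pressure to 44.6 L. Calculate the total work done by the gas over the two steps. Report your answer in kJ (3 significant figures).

W_total ≈ 14.7 kJ

Step 1 (adiabatic): W = (P₁V₁ − P₂V₂)/(γ−1) = (9272 − 7027)/0.4 = 5613 J.
After step 1: P = 360.4 kPa, V = 19.5 L, T = 402.4 K.
Step 2 (isobaric): W = PΔV = (360.4 kPa)(44.6 − 19.5 L) = 9045 J.
W_total = 5613 + 9045 = 14658 J.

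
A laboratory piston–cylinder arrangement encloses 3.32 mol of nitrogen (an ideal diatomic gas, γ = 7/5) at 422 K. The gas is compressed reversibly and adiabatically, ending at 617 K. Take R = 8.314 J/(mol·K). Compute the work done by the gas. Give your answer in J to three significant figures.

W ≈ -13500 J

Adiabatic ⇒ Q = 0, so W_by = −ΔU = nCᵥ(T₁ − T₂).
Cᵥ = 5R/2 = 20.79 J/(mol·K).
W = (3.32)(20.79)(422 − 617) = -13456 J.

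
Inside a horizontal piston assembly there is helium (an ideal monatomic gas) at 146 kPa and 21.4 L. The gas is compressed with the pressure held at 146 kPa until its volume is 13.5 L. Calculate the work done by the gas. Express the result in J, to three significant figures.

Isobaric: W = P ΔV.
W = (146 kPa)(13.5 − 21.4 L) = (146)(-7.9) = -1153 J.

W ≈ -1150 J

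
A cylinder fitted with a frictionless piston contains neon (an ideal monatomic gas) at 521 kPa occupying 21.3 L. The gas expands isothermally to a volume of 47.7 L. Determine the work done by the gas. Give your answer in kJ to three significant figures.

Isothermal: W = nRT ln(V₂/V₁) = P₁V₁ ln(V₂/V₁).
P₁V₁ = (521 kPa)(21.3 L) = 11097 J.
W = 11097 × ln(47.7/21.3) = 11097 × 0.8062
W_by_gas = 8947 J.

W ≈ 8.95 kJ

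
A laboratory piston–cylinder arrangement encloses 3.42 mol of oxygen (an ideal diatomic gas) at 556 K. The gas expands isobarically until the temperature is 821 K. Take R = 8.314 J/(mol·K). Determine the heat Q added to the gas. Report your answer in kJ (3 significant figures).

Q ≈ 26.4 kJ

Isobaric: W = nRΔT = (3.42)(8.314)(265) = 7535 J.
ΔU = nCᵥΔT with Cᵥ = 5R/2: ΔU = (3.42)(20.79)(265) = 18837 J.
Q = ΔU + W = 18837 + 7535 = 26372 J.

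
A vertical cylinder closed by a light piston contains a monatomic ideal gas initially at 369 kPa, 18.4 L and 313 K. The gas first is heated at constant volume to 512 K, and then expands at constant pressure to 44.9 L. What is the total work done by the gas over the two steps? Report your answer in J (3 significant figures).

W_total ≈ 16000 J

Step 1 (isochoric): W = 0 (constant volume).
After step 1: P = 603.6 kPa (V unchanged).
Step 2 (isobaric): W = PΔV = (603.6 kPa)(44.9 − 18.4 L) = 15996 J.
W_total = 0 + 15996 = 15996 J.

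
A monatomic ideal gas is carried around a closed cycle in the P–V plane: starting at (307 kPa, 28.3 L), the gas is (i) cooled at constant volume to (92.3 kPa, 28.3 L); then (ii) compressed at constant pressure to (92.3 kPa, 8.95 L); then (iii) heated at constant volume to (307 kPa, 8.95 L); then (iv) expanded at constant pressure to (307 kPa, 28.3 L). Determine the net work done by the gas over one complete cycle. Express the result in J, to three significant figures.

Constant-volume legs do no work.
W(ii) = (92.3)(8.95 − 28.3) = -1786 J; W(iv) = (307)(28.3 − 8.95) = 5940 J.
W_net = -1786 + 5940 = 4154 J (the clockwise enclosed area).

W_net ≈ 4150 J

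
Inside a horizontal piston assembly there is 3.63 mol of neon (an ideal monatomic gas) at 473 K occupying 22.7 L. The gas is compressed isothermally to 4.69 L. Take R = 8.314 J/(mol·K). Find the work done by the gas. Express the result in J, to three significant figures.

Isothermal: W = nRT ln(V₂/V₁).
W = (3.63)(8.314)(473) × ln(4.69/22.7)
  = 14275 × -1.577
W_by_gas = -22511 J.

W ≈ -22500 J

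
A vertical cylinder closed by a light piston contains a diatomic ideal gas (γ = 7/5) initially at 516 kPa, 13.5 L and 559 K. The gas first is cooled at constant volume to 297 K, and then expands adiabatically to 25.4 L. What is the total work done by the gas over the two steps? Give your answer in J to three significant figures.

W_total ≈ 2070 J

Step 1 (isochoric): W = 0 (constant volume).
After step 1: P = 274.2 kPa (V unchanged).
Step 2 (adiabatic): W = (P₁V₁ − P₂V₂)/(γ−1) = (3701 − 2874)/0.4 = 2067 J.
W_total = 0 + 2067 = 2067 J.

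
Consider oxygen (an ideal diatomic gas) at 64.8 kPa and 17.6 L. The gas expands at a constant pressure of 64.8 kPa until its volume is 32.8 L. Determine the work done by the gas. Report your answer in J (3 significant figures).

W ≈ 985 J

Isobaric: W = P ΔV.
W = (64.8 kPa)(32.8 − 17.6 L) = (64.8)(15.2) = 985 J.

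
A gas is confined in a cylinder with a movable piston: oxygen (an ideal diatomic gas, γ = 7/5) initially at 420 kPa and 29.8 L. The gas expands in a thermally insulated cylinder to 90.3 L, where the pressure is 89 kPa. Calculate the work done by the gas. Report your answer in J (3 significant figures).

Adiabatic: W = (P₁V₁ − P₂V₂)/(γ − 1) with γ = 7/5.
P₁V₁ = 12516 J, P₂V₂ = 8037 J.
W = (12516 − 8037) / 0.4 = 11198 J.

W ≈ 11200 J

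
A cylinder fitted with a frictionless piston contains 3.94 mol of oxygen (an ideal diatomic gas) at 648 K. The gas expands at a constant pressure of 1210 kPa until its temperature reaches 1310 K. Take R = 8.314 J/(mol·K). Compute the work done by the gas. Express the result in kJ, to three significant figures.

Isobaric: W = P ΔV = nR ΔT.
W = (3.94)(8.314)(1310 − 648) = 21685 J.

W ≈ 21.7 kJ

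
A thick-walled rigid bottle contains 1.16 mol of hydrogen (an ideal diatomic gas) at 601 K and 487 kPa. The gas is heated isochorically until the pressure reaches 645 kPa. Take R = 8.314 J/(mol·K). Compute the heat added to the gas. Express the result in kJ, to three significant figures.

Q ≈ 4.70 kJ

Constant volume ⇒ W = 0, so Q = ΔU = nCᵥΔT with Cᵥ = 5R/2 = 20.79 J/(mol·K).
At constant V, T₂/T₁ = P₂/P₁ ⇒ ΔT = T₁(P₂/P₁ − 1) = 601·(645/487 − 1) = 195 K.
ΔU = (1.16)(20.79)(195) = 4701 J.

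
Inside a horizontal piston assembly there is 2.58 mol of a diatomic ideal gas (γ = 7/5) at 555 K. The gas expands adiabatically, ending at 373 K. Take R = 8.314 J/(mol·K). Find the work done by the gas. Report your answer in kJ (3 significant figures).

Adiabatic ⇒ Q = 0, so W_by = −ΔU = nCᵥ(T₁ − T₂).
Cᵥ = 5R/2 = 20.79 J/(mol·K).
W = (2.58)(20.79)(555 − 373) = 9760 J.

W ≈ 9.76 kJ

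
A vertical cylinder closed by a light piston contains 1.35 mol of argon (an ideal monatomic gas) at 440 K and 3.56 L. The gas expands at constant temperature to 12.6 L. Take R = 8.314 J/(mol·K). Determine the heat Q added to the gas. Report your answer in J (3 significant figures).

Q ≈ 6240 J

Isothermal ⇒ ΔU = 0, so Q = W = nRT ln(V₂/V₁).
Q = (1.35)(8.314)(440) ln(12.6/3.56) = 4939 × 1.264 = 6242 J.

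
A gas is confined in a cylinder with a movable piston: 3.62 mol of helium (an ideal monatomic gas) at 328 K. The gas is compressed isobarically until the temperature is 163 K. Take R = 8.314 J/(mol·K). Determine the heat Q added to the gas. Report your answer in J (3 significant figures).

Q ≈ -12400 J

Isobaric: W = nRΔT = (3.62)(8.314)(-165) = -4966 J.
ΔU = nCᵥΔT with Cᵥ = 3R/2: ΔU = (3.62)(12.47)(-165) = -7449 J.
Q = ΔU + W = -7449 − 4966 = -12415 J.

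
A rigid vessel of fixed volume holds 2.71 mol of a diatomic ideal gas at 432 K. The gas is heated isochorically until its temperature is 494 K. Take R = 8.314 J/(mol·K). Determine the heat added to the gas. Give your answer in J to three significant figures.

Q ≈ 3490 J

Constant volume ⇒ W = 0, so Q = ΔU = nCᵥΔT with Cᵥ = 5R/2 = 20.79 J/(mol·K).
ΔU = (2.71)(20.79)(494 − 432) = 3492 J.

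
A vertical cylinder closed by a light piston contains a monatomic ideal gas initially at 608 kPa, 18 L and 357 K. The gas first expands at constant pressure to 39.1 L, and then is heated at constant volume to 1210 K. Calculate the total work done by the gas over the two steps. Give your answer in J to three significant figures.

W_total ≈ 12800 J

Step 1 (isobaric): W = PΔV = (608 kPa)(39.1 − 18 L) = 12829 J.
Step 2 (isochoric): W = 0 (constant volume).
W_total = 12829 + 0 = 12829 J.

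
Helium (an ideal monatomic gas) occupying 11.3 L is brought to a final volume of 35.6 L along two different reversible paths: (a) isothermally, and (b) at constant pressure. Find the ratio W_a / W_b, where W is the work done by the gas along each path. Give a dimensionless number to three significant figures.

Path (a) isothermal: W = P₁V₁ ln(V₂/V₁) → W_a/(P₁V₁) = 1.148.
Path (b) isobaric: W = P₁(V₂ − V₁) → W_b/(P₁V₁) = 2.15.
W_a / W_b = 1.148 / 2.15 = 0.5336.

W_a / W_b ≈ 0.534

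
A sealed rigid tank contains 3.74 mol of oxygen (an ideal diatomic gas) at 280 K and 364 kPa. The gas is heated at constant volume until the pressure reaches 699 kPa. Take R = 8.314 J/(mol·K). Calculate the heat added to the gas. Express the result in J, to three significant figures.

Constant volume ⇒ W = 0, so Q = ΔU = nCᵥΔT with Cᵥ = 5R/2 = 20.79 J/(mol·K).
At constant V, T₂/T₁ = P₂/P₁ ⇒ ΔT = T₁(P₂/P₁ − 1) = 280·(699/364 − 1) = 257.7 K.
ΔU = (3.74)(20.79)(257.7) = 20032 J.

Q ≈ 20000 J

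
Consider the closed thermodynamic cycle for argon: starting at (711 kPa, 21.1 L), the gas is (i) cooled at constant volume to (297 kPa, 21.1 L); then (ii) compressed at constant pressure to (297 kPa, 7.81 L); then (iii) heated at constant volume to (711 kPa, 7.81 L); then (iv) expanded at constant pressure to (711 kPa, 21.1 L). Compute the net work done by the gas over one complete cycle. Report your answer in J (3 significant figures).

W_net ≈ 5500 J

Constant-volume legs do no work.
W(ii) = (297)(7.81 − 21.1) = -3947 J; W(iv) = (711)(21.1 − 7.81) = 9449 J.
W_net = -3947 + 9449 = 5502 J (the clockwise enclosed area).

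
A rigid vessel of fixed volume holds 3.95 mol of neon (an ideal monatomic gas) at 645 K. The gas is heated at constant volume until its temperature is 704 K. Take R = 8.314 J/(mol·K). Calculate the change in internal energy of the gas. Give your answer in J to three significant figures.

ΔU ≈ 2910 J

Constant volume ⇒ W = 0, so Q = ΔU = nCᵥΔT with Cᵥ = 3R/2 = 12.47 J/(mol·K).
ΔU = (3.95)(12.47)(704 − 645) = 2906 J.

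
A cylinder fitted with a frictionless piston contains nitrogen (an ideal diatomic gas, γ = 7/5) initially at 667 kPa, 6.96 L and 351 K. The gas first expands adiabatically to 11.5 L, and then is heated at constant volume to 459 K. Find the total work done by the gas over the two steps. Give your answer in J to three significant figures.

W_total ≈ 2110 J

Step 1 (adiabatic): W = (P₁V₁ − P₂V₂)/(γ−1) = (4642 − 3798)/0.4 = 2112 J.
Step 2 (isochoric): W = 0 (constant volume).
W_total = 2112 + 0 = 2112 J.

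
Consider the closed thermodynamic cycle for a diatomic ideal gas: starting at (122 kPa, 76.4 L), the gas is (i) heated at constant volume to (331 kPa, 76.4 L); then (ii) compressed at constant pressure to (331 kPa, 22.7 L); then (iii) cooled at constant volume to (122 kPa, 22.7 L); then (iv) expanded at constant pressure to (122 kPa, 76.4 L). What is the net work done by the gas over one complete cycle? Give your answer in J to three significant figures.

W_net ≈ -11200 J

Constant-volume legs do no work.
W(ii) = (331)(22.7 − 76.4) = -17775 J; W(iv) = (122)(76.4 − 22.7) = 6551 J.
W_net = -17775 + 6551 = -11223 J (the counter-clockwise enclosed area).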